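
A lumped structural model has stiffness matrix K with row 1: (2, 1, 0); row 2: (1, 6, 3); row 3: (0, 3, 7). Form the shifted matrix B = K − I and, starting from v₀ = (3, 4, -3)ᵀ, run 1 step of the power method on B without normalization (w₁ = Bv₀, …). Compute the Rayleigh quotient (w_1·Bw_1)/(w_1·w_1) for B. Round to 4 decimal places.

B = K − I has rows (1, 1, 0); (1, 5, 3); (0, 3, 6)
w1 = Bv₀ = (1·3 + 1·4 + 0·(-3); 1·3 + 5·4 + 3·(-3); 0·3 + 3·4 + 6·(-3)) = (7, 14, -6)
Bw1 = (21, 59, 6)
w1·Bw1 = 937; w1·w1 = 281; μ ≈ 937/281 = 3.3345

3.3345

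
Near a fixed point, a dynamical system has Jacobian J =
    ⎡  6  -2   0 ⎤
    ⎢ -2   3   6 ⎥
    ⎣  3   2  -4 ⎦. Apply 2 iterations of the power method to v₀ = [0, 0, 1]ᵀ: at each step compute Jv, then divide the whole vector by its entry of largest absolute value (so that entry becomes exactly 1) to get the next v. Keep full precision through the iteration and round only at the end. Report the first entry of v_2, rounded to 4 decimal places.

-0.4286

Jv0 = (0.00000, 6.00000, -4.00000); divide by 6.00000 → v1 = (0.00000, 1.00000, -0.66667)
Jv1 = (-2.00000, -1.00000, 4.66667); divide by 4.66667 → v2 = (-0.42857, -0.21429, 1.00000)
Requested entry of v2: -12/28 = -0.4286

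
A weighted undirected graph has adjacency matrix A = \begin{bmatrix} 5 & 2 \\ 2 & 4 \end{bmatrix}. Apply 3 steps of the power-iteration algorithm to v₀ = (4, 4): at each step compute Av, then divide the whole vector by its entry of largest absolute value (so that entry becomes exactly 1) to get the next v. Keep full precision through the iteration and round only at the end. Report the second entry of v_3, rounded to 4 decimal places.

Av0 = (28.00000, 24.00000); divide by 28.00000 → v1 = (1.00000, 0.85714)
Av1 = (6.71429, 5.42857); divide by 6.71429 → v2 = (1.00000, 0.80851)
Av2 = (6.61702, 5.23404); divide by 6.61702 → v3 = (1.00000, 0.79100)
Requested entry of v3: 984/1244 = 0.7910

0.7910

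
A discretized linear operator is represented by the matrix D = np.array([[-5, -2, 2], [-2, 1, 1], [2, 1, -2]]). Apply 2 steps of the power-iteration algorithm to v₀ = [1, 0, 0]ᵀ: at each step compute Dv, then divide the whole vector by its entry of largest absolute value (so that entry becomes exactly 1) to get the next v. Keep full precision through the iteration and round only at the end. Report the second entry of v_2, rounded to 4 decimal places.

0.3030

Dv0 = (-5.00000, -2.00000, 2.00000); divide by -5.00000 → v1 = (1.00000, 0.40000, -0.40000)
Dv1 = (-6.60000, -2.00000, 3.20000); divide by -6.60000 → v2 = (1.00000, 0.30303, -0.48485)
Requested entry of v2: 10/33 = 0.3030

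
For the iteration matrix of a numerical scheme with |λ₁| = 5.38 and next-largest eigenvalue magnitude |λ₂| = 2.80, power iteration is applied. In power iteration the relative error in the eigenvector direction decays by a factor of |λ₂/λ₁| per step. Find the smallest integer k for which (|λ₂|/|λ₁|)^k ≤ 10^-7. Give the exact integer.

|λ₂/λ₁| = 2.80/5.38 = 0.52045
Need k ≥ ln(10^-7) / ln(0.52045) = -16.1181 / -0.6531 ≈ 24.681
Smallest integer k satisfying the bound: 25

25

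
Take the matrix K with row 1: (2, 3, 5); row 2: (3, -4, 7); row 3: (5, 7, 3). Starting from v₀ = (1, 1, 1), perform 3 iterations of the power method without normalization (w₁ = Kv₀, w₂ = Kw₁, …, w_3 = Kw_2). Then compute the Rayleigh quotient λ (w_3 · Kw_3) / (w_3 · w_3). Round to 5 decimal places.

10.94183

w1 = Kv₀ = (2·1 + 3·1 + 5·1; 3·1 + (-4)·1 + 7·1; 5·1 + 7·1 + 3·1) = (10, 6, 15)
w2 = Kw1 = (2·10 + 3·6 + 5·15; 3·10 + (-4)·6 + 7·15; 5·10 + 7·6 + 3·15) = (113, 111, 137)
w3 = Kw2 = (1244, 854, 1753)
Kw3 = (13815, 12587, 17457)
w3·Kw3 = 1244·13815 + 854·12587 + 1753·17457 = 58537279; w3·w3 = 1244·1244 + 854·854 + 1753·1753 = 5349861
λ ≈ 58537279/5349861 = 10.94183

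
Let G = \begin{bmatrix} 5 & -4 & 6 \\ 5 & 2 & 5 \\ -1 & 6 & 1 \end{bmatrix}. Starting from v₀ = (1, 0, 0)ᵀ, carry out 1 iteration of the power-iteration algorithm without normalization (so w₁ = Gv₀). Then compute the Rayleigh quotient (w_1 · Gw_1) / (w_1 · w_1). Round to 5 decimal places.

2.37255

w1 = Gv₀ = (5, 5, -1)
Gw1 = (-1, 30, 24)
w1·Gw1 = 5·(-1) + 5·30 + (-1)·24 = 121; w1·w1 = 5·5 + 5·5 + (-1)·(-1) = 51
λ ≈ 121/51 = 2.37255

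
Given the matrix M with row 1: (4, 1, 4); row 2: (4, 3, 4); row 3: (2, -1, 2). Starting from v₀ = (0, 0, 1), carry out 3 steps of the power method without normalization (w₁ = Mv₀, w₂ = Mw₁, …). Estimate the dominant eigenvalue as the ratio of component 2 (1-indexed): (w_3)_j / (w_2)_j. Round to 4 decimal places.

w1 = Mv₀ = (4·0 + 1·0 + 4·1; 4·0 + 3·0 + 4·1; 2·0 + (-1)·0 + 2·1) = (4, 4, 2)
w2 = Mw1 = (4·4 + 1·4 + 4·2; 4·4 + 3·4 + 4·2; 2·4 + (-1)·4 + 2·2) = (28, 36, 8)
w3 = Mw2 = (180, 252, 36)
Ratio at component: 252 / 36 = 7.0000

7.0000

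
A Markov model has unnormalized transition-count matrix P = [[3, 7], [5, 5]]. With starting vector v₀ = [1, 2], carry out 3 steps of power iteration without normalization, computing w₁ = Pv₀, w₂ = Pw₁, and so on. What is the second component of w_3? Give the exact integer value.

1580

w1 = Pv₀ = (3·1 + 7·2; 5·1 + 5·2) = (17, 15)
w2 = Pw1 = (3·17 + 7·15; 5·17 + 5·15) = (156, 160)
w3 = Pw2 = (1588, 1580)
The requested component of w3 is 1580.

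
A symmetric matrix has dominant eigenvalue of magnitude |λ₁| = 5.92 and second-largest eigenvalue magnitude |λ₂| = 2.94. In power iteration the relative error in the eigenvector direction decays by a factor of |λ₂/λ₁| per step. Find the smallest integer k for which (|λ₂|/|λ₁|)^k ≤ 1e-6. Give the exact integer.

20

|λ₂/λ₁| = 2.94/5.92 = 0.49662
Need k ≥ ln(1e-6) / ln(0.49662) = -13.8155 / -0.6999 ≈ 19.739
Smallest integer k satisfying the bound: 20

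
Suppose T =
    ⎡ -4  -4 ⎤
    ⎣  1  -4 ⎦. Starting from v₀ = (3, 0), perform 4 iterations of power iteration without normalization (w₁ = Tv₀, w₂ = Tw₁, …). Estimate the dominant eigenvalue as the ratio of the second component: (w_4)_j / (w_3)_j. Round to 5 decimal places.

w1 = Tv₀ = ((-4)·3 + (-4)·0; 1·3 + (-4)·0) = (-12, 3)
w2 = Tw1 = ((-4)·(-12) + (-4)·3; 1·(-12) + (-4)·3) = (36, -24)
w3 = Tw2 = (-48, 132)
w4 = Tw3 = (-336, -576)
Ratio at component: -576 / 132 = -4.36364

λ ≈ -4.36364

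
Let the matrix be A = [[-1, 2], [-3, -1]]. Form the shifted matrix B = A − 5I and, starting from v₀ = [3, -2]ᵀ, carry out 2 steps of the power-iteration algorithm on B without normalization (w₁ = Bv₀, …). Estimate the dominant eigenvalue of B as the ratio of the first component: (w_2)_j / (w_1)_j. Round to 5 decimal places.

μ ≈ -6.27273

B = A − 5I has rows (-6, 2); (-3, -6)
w1 = Bv₀ = (-22, 3)
w2 = Bw1 = (138, 48)
Ratio: 138/-22 = -6.27273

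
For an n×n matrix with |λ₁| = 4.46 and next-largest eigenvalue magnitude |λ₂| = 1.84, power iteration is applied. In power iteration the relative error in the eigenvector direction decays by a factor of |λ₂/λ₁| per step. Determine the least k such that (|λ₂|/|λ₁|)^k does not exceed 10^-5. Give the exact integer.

|λ₂/λ₁| = 1.84/4.46 = 0.41256
Need k ≥ ln(10^-5) / ln(0.41256) = -11.5129 / -0.8854 ≈ 13.003
Smallest integer k satisfying the bound: 14

14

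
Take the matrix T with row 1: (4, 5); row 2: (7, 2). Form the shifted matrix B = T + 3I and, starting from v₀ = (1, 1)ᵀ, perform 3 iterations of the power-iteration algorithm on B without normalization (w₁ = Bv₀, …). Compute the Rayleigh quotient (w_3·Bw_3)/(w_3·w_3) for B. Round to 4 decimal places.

B = T + 3I has rows (7, 5); (7, 5)
w1 = Bv₀ = (7·1 + 5·1; 7·1 + 5·1) = (12, 12)
w2 = Bw1 = (7·12 + 5·12; 7·12 + 5·12) = (144, 144)
w3 = Bw2 = (1728, 1728)
Bw3 = (20736, 20736)
w3·Bw3 = 71663616; w3·w3 = 5971968; μ ≈ 71663616/5971968 = 12.0000

12.0000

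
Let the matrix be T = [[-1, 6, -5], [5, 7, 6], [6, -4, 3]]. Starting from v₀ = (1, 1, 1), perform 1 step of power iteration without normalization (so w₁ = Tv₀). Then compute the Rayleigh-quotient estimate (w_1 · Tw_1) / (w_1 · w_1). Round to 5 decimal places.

7.22923

w1 = Tv₀ = ((-1)·1 + 6·1 + (-5)·1; 5·1 + 7·1 + 6·1; 6·1 + (-4)·1 + 3·1) = (0, 18, 5)
Tw1 = (83, 156, -57)
w1·Tw1 = 0·83 + 18·156 + 5·(-57) = 2523; w1·w1 = 0·0 + 18·18 + 5·5 = 349
λ ≈ 2523/349 = 7.22923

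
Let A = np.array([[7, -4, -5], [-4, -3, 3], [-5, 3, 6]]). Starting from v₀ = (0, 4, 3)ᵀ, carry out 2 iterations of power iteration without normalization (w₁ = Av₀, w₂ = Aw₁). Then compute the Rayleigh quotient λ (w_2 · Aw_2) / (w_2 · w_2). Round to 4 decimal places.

w1 = Av₀ = (7·0 + (-4)·4 + (-5)·3; (-4)·0 + (-3)·4 + 3·3; (-5)·0 + 3·4 + 6·3) = (-31, -3, 30)
w2 = Aw1 = (7·(-31) + (-4)·(-3) + (-5)·30; (-4)·(-31) + (-3)·(-3) + 3·30; (-5)·(-31) + 3·(-3) + 6·30) = (-355, 223, 326)
Aw2 = (-5007, 1729, 4400)
w2·Aw2 = (-355)·(-5007) + 223·1729 + 326·4400 = 3597452; w2·w2 = (-355)·(-355) + 223·223 + 326·326 = 282030
λ ≈ 3597452/282030 = 12.7556

12.7556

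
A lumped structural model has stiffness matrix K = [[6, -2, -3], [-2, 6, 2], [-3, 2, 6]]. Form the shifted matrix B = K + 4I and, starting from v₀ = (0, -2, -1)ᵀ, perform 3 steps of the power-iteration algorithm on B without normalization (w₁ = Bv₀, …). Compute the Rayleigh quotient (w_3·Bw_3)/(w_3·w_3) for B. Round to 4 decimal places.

14.5478

B = K + 4I has rows (10, -2, -3); (-2, 10, 2); (-3, 2, 10)
w1 = Bv₀ = (10·0 + (-2)·(-2) + (-3)·(-1); (-2)·0 + 10·(-2) + 2·(-1); (-3)·0 + 2·(-2) + 10·(-1)) = (7, -22, -14)
w2 = Bw1 = (10·7 + (-2)·(-22) + (-3)·(-14); (-2)·7 + 10·(-22) + 2·(-14); (-3)·7 + 2·(-22) + 10·(-14)) = (156, -262, -205)
w3 = Bw2 = (2699, -3342, -3042)
Bw3 = (42800, -44902, -45201)
w3·Bw3 = 403081126; w3·w3 = 27707329; μ ≈ 403081126/27707329 = 14.5478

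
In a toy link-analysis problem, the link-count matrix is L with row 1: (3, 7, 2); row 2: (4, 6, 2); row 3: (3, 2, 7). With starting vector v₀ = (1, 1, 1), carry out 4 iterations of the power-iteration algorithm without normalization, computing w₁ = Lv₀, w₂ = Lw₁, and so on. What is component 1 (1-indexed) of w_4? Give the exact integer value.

w1 = Lv₀ = (3·1 + 7·1 + 2·1; 4·1 + 6·1 + 2·1; 3·1 + 2·1 + 7·1) = (12, 12, 12)
w2 = Lw1 = (3·12 + 7·12 + 2·12; 4·12 + 6·12 + 2·12; 3·12 + 2·12 + 7·12) = (144, 144, 144)
w3 = Lw2 = (1728, 1728, 1728)
w4 = Lw3 = (20736, 20736, 20736)
The requested component of w4 is 20736.

20736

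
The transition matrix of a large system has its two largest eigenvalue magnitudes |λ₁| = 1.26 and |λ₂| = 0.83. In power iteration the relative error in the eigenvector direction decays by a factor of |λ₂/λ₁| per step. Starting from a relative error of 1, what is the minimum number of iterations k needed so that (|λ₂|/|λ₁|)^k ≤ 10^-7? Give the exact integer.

|λ₂/λ₁| = 0.83/1.26 = 0.65873
Need k ≥ ln(10^-7) / ln(0.65873) = -16.1181 / -0.4174 ≈ 38.612
Smallest integer k satisfying the bound: 39

39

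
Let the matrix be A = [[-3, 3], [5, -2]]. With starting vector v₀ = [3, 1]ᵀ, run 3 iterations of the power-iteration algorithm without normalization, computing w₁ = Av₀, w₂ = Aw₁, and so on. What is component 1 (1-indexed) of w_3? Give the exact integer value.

-339

w1 = Av₀ = (-6, 13)
w2 = Aw1 = (57, -56)
w3 = Aw2 = (-339, 397)
The requested component of w3 is -339.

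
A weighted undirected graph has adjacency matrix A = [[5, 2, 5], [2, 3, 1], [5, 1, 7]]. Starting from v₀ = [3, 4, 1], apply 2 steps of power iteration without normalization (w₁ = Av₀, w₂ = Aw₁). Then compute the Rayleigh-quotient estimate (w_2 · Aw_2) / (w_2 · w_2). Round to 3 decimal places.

w1 = Av₀ = (5·3 + 2·4 + 5·1; 2·3 + 3·4 + 1·1; 5·3 + 1·4 + 7·1) = (28, 19, 26)
w2 = Aw1 = (5·28 + 2·19 + 5·26; 2·28 + 3·19 + 1·26; 5·28 + 1·19 + 7·26) = (308, 139, 341)
Aw2 = (3523, 1374, 4066)
w2·Aw2 = 308·3523 + 139·1374 + 341·4066 = 2662576; w2·w2 = 308·308 + 139·139 + 341·341 = 230466
λ ≈ 2662576/230466 = 11.553

11.553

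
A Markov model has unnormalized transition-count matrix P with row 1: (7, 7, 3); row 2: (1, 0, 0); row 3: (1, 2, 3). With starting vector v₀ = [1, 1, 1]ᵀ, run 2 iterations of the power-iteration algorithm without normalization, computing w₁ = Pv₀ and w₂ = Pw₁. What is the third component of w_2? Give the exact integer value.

w1 = Pv₀ = (7·1 + 7·1 + 3·1; 1·1 + 0·1 + 0·1; 1·1 + 2·1 + 3·1) = (17, 1, 6)
w2 = Pw1 = (7·17 + 7·1 + 3·6; 1·17 + 0·1 + 0·6; 1·17 + 2·1 + 3·6) = (144, 17, 37)
The requested component of w2 is 37.

37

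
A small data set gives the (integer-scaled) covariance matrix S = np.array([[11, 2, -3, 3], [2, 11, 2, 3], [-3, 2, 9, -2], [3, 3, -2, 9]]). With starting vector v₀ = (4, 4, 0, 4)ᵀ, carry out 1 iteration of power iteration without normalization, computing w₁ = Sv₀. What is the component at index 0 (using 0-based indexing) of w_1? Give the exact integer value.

64

w1 = Sv₀ = (64, 64, -12, 60)
The requested component of w1 is 64.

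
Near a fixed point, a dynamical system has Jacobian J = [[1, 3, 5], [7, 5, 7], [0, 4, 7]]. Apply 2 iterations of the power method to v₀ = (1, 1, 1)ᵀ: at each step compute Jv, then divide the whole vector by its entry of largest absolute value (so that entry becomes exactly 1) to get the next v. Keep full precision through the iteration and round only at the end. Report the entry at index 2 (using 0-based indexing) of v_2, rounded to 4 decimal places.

Jv0 = (9.00000, 19.00000, 11.00000); divide by 19.00000 → v1 = (0.47368, 1.00000, 0.57895)
Jv1 = (6.36842, 12.36842, 8.05263); divide by 12.36842 → v2 = (0.51489, 1.00000, 0.65106)
Requested entry of v2: 153/235 = 0.6511

0.6511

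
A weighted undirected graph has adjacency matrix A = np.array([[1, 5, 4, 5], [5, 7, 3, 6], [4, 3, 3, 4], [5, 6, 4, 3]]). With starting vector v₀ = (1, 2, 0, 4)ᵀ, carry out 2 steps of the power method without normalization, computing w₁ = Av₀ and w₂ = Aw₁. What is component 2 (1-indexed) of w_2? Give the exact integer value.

w1 = Av₀ = (31, 43, 26, 29)
w2 = Aw1 = (495, 708, 447, 604)
The requested component of w2 is 708.

708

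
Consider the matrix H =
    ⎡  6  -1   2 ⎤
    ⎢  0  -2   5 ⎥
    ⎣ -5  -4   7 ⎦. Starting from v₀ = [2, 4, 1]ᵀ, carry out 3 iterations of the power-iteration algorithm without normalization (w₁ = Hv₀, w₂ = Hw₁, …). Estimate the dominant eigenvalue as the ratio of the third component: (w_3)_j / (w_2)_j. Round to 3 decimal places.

λ ≈ 5.649

w1 = Hv₀ = (6·2 + (-1)·4 + 2·1; 0·2 + (-2)·4 + 5·1; (-5)·2 + (-4)·4 + 7·1) = (10, -3, -19)
w2 = Hw1 = (6·10 + (-1)·(-3) + 2·(-19); 0·10 + (-2)·(-3) + 5·(-19); (-5)·10 + (-4)·(-3) + 7·(-19)) = (25, -89, -171)
w3 = Hw2 = (-103, -677, -966)
Ratio at component: -966 / -171 = 5.649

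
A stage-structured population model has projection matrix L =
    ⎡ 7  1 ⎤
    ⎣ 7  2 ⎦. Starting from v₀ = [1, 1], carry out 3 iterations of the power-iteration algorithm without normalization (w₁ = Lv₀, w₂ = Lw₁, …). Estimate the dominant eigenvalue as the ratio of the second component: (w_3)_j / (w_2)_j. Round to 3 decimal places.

λ ≈ 8.149

w1 = Lv₀ = (7·1 + 1·1; 7·1 + 2·1) = (8, 9)
w2 = Lw1 = (7·8 + 1·9; 7·8 + 2·9) = (65, 74)
w3 = Lw2 = (529, 603)
Ratio at component: 603 / 74 = 8.149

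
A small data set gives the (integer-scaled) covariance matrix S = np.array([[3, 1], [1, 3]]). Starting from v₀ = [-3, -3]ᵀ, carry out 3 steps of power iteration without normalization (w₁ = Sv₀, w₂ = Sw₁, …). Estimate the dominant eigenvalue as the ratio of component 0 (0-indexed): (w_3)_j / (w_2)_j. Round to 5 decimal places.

λ ≈ 4.00000

w1 = Sv₀ = (-12, -12)
w2 = Sw1 = (-48, -48)
w3 = Sw2 = (-192, -192)
Ratio at component: -192 / -48 = 4.00000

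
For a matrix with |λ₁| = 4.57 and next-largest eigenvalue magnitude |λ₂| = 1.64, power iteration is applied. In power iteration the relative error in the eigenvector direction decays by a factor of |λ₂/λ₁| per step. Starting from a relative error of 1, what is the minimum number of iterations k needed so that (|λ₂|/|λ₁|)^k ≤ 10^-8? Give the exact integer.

|λ₂/λ₁| = 1.64/4.57 = 0.35886
Need k ≥ ln(10^-8) / ln(0.35886) = -18.4207 / -1.0248 ≈ 17.975
Smallest integer k satisfying the bound: 18

18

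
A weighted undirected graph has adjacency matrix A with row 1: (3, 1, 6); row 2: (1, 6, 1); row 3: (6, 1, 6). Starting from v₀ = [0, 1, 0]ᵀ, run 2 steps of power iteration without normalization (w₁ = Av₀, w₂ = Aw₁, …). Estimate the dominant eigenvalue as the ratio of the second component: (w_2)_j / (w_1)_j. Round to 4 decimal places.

w1 = Av₀ = (1, 6, 1)
w2 = Aw1 = (15, 38, 18)
Ratio at component: 38 / 6 = 6.3333

6.3333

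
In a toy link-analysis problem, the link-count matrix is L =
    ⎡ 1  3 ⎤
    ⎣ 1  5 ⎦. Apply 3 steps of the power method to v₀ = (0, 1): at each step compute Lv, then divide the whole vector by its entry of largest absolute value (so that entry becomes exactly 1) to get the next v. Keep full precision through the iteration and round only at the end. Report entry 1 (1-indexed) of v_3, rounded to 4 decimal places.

Lv0 = (3.00000, 5.00000); divide by 5.00000 → v1 = (0.60000, 1.00000)
Lv1 = (3.60000, 5.60000); divide by 5.60000 → v2 = (0.64286, 1.00000)
Lv2 = (3.64286, 5.64286); divide by 5.64286 → v3 = (0.64557, 1.00000)
Requested entry of v3: 102/158 = 0.6456

0.6456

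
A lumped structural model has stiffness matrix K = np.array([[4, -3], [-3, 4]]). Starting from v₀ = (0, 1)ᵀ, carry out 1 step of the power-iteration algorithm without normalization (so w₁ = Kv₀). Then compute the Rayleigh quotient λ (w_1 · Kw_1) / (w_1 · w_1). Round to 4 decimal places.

λ ≈ 6.8800

w1 = Kv₀ = (4·0 + (-3)·1; (-3)·0 + 4·1) = (-3, 4)
Kw1 = (-24, 25)
w1·Kw1 = (-3)·(-24) + 4·25 = 172; w1·w1 = (-3)·(-3) + 4·4 = 25
λ ≈ 172/25 = 6.8800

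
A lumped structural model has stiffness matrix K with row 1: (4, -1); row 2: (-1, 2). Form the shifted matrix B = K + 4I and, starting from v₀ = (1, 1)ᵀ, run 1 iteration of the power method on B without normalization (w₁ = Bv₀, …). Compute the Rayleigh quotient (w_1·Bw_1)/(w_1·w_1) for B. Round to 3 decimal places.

μ ≈ 6.378

B = K + 4I has rows (8, -1); (-1, 6)
w1 = Bv₀ = (8·1 + (-1)·1; (-1)·1 + 6·1) = (7, 5)
Bw1 = (51, 23)
w1·Bw1 = 472; w1·w1 = 74; μ ≈ 472/74 = 6.378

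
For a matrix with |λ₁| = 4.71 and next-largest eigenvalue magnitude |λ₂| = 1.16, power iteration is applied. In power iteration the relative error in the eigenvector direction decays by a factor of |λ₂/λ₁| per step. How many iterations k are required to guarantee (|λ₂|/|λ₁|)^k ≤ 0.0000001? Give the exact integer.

12

|λ₂/λ₁| = 1.16/4.71 = 0.24628
Need k ≥ ln(0.0000001) / ln(0.24628) = -16.1181 / -1.4013 ≈ 11.503
Smallest integer k satisfying the bound: 12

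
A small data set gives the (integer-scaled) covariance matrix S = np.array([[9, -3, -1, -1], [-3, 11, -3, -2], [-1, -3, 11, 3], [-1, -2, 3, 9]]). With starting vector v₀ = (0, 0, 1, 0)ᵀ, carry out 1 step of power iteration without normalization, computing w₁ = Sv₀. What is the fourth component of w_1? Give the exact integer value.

w1 = Sv₀ = (-1, -3, 11, 3)
The requested component of w1 is 3.

3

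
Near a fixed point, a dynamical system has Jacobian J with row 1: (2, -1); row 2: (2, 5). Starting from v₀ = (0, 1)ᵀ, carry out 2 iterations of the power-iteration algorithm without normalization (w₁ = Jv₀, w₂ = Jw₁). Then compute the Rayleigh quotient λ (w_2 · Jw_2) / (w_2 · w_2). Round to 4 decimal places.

4.4671

w1 = Jv₀ = (2·0 + (-1)·1; 2·0 + 5·1) = (-1, 5)
w2 = Jw1 = (2·(-1) + (-1)·5; 2·(-1) + 5·5) = (-7, 23)
Jw2 = (-37, 101)
w2·Jw2 = (-7)·(-37) + 23·101 = 2582; w2·w2 = (-7)·(-7) + 23·23 = 578
λ ≈ 2582/578 = 4.4671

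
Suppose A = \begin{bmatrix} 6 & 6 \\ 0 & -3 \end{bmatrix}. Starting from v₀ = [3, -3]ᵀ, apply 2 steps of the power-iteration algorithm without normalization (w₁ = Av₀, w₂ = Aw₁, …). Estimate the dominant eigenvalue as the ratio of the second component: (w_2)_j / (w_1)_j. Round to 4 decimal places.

w1 = Av₀ = (6·3 + 6·(-3); 0·3 + (-3)·(-3)) = (0, 9)
w2 = Aw1 = (6·0 + 6·9; 0·0 + (-3)·9) = (54, -27)
Ratio at component: -27 / 9 = -3.0000

λ ≈ -3.0000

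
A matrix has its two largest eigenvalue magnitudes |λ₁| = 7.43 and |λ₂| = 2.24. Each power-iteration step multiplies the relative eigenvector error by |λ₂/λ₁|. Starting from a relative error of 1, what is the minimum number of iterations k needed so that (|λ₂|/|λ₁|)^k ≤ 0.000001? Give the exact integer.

12

|λ₂/λ₁| = 2.24/7.43 = 0.30148
Need k ≥ ln(0.000001) / ln(0.30148) = -13.8155 / -1.1990 ≈ 11.522
Smallest integer k satisfying the bound: 12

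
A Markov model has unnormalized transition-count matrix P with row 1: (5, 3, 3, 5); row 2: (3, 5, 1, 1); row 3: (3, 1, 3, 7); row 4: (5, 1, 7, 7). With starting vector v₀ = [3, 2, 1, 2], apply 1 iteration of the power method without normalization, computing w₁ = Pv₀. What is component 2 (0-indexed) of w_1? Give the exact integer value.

w1 = Pv₀ = (34, 22, 28, 38)
The requested component of w1 is 28.

28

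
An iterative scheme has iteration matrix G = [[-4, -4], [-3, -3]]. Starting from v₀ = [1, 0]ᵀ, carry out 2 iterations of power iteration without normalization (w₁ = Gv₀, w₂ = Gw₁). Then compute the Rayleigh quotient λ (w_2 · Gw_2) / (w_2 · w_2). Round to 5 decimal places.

w1 = Gv₀ = ((-4)·1 + (-4)·0; (-3)·1 + (-3)·0) = (-4, -3)
w2 = Gw1 = ((-4)·(-4) + (-4)·(-3); (-3)·(-4) + (-3)·(-3)) = (28, 21)
Gw2 = (-196, -147)
w2·Gw2 = 28·(-196) + 21·(-147) = -8575; w2·w2 = 28·28 + 21·21 = 1225
λ ≈ -8575/1225 = -7.00000

λ ≈ -7.00000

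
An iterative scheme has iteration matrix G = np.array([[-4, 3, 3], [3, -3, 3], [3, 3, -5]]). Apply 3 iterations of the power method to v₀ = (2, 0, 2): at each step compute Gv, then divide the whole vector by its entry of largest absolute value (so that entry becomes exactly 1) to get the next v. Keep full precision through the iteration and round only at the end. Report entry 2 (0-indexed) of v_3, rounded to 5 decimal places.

-0.77451

Gv0 = (-2.000000, 12.000000, -4.000000); divide by 12.000000 → v1 = (-0.166667, 1.000000, -0.333333)
Gv1 = (2.666667, -4.500000, 4.166667); divide by -4.500000 → v2 = (-0.592593, 1.000000, -0.925926)
Gv2 = (2.592593, -7.555556, 5.851852); divide by -7.555556 → v3 = (-0.343137, 1.000000, -0.774510)
Requested entry of v3: -316/408 = -0.77451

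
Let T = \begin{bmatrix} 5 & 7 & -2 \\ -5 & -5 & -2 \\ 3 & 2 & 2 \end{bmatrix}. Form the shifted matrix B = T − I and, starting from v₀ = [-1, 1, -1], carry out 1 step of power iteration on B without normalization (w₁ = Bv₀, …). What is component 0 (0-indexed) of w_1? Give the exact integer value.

B = T − I has rows (4, 7, -2); (-5, -6, -2); (3, 2, 1)
w1 = Bv₀ = (5, 1, -2)
Requested component of w1: 5

5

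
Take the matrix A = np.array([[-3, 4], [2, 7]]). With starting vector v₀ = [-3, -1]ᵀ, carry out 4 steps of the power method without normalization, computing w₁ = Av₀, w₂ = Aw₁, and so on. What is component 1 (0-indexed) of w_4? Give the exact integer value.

-5153

w1 = Av₀ = (5, -13)
w2 = Aw1 = (-67, -81)
w3 = Aw2 = (-123, -701)
w4 = Aw3 = (-2435, -5153)
The requested component of w4 is -5153.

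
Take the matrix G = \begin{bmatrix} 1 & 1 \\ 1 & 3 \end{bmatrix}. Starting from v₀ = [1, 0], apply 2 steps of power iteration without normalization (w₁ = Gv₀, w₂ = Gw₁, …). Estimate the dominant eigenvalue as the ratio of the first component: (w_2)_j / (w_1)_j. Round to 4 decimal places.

2.0000

w1 = Gv₀ = (1, 1)
w2 = Gw1 = (2, 4)
Ratio at component: 2 / 1 = 2.0000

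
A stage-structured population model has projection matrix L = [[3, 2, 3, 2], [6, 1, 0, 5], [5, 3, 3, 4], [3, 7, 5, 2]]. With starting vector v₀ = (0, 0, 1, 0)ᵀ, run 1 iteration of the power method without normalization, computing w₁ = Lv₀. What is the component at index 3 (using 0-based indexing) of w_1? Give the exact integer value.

5

w1 = Lv₀ = (3·0 + 2·0 + 3·1 + 2·0; 6·0 + 1·0 + 0·1 + 5·0; 5·0 + 3·0 + 3·1 + 4·0; 3·0 + 7·0 + 5·1 + 2·0) = (3, 0, 3, 5)
The requested component of w1 is 5.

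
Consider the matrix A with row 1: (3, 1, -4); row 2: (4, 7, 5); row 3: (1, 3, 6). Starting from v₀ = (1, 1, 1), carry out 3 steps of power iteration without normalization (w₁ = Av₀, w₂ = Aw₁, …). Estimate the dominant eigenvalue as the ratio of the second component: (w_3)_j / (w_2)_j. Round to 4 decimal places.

w1 = Av₀ = (3·1 + 1·1 + (-4)·1; 4·1 + 7·1 + 5·1; 1·1 + 3·1 + 6·1) = (0, 16, 10)
w2 = Aw1 = (3·0 + 1·16 + (-4)·10; 4·0 + 7·16 + 5·10; 1·0 + 3·16 + 6·10) = (-24, 162, 108)
w3 = Aw2 = (-342, 1578, 1110)
Ratio at component: 1578 / 162 = 9.7407

λ ≈ 9.7407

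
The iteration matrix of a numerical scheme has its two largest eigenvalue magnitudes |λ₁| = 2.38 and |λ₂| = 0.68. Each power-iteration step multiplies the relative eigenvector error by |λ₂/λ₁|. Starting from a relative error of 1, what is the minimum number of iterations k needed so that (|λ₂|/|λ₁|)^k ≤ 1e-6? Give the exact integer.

|λ₂/λ₁| = 0.68/2.38 = 0.28571
Need k ≥ ln(1e-6) / ln(0.28571) = -13.8155 / -1.2528 ≈ 11.028
Smallest integer k satisfying the bound: 12

12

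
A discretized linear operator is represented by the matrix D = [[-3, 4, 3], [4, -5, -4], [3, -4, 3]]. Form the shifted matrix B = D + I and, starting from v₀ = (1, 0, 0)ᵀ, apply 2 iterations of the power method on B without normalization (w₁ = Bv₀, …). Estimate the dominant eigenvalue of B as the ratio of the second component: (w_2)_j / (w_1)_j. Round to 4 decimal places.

B = D + I has rows (-2, 4, 3); (4, -4, -4); (3, -4, 4)
w1 = Bv₀ = ((-2)·1 + 4·0 + 3·0; 4·1 + (-4)·0 + (-4)·0; 3·1 + (-4)·0 + 4·0) = (-2, 4, 3)
w2 = Bw1 = ((-2)·(-2) + 4·4 + 3·3; 4·(-2) + (-4)·4 + (-4)·3; 3·(-2) + (-4)·4 + 4·3) = (29, -36, -10)
Ratio: -36/4 = -9.0000

μ ≈ -9.0000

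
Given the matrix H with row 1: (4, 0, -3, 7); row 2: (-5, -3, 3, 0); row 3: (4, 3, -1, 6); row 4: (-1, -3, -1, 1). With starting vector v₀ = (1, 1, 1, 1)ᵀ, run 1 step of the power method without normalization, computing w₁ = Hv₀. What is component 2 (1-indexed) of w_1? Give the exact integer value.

-5

w1 = Hv₀ = (4·1 + 0·1 + (-3)·1 + 7·1; (-5)·1 + (-3)·1 + 3·1 + 0·1; 4·1 + 3·1 + (-1)·1 + 6·1; (-1)·1 + (-3)·1 + (-1)·1 + 1·1) = (8, -5, 12, -4)
The requested component of w1 is -5.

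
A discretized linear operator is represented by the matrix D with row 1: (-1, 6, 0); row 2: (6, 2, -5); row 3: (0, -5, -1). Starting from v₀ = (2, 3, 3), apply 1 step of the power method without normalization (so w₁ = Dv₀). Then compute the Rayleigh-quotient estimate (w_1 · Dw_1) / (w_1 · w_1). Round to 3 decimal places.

λ ≈ 0.941

w1 = Dv₀ = (16, 3, -18)
Dw1 = (2, 192, 3)
w1·Dw1 = 16·2 + 3·192 + (-18)·3 = 554; w1·w1 = 16·16 + 3·3 + (-18)·(-18) = 589
λ ≈ 554/589 = 0.941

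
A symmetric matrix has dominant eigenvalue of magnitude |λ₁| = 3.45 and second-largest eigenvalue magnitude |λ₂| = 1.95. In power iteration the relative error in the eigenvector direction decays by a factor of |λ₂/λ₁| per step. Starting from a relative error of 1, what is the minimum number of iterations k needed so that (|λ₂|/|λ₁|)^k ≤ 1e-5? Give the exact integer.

21

|λ₂/λ₁| = 1.95/3.45 = 0.56522
Need k ≥ ln(1e-5) / ln(0.56522) = -11.5129 / -0.5705 ≈ 20.179
Smallest integer k satisfying the bound: 21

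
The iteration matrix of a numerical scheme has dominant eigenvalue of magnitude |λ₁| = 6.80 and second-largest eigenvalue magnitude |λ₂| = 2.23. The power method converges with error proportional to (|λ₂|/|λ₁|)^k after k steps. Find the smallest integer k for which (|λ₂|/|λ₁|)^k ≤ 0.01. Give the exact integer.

5

|λ₂/λ₁| = 2.23/6.80 = 0.32794
Need k ≥ ln(0.01) / ln(0.32794) = -4.6052 / -1.1149 ≈ 4.130
Smallest integer k satisfying the bound: 5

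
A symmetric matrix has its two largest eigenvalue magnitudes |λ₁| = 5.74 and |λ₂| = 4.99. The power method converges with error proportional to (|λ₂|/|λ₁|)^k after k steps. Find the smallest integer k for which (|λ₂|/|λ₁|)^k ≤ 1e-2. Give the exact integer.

33

|λ₂/λ₁| = 4.99/5.74 = 0.86934
Need k ≥ ln(1e-2) / ln(0.86934) = -4.6052 / -0.1400 ≈ 32.889
Smallest integer k satisfying the bound: 33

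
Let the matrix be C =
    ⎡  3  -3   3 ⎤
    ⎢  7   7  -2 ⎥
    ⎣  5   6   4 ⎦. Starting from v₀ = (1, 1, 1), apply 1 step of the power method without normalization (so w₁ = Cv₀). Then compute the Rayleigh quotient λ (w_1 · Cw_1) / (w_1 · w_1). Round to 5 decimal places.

w1 = Cv₀ = (3·1 + (-3)·1 + 3·1; 7·1 + 7·1 + (-2)·1; 5·1 + 6·1 + 4·1) = (3, 12, 15)
Cw1 = (18, 75, 147)
w1·Cw1 = 3·18 + 12·75 + 15·147 = 3159; w1·w1 = 3·3 + 12·12 + 15·15 = 378
λ ≈ 3159/378 = 8.35714

8.35714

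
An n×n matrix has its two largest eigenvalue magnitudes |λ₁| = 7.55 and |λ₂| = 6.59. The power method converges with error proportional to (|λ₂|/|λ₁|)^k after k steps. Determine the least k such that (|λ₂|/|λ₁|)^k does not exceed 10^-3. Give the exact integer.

|λ₂/λ₁| = 6.59/7.55 = 0.87285
Need k ≥ ln(10^-3) / ln(0.87285) = -6.9078 / -0.1360 ≈ 50.794
Smallest integer k satisfying the bound: 51

51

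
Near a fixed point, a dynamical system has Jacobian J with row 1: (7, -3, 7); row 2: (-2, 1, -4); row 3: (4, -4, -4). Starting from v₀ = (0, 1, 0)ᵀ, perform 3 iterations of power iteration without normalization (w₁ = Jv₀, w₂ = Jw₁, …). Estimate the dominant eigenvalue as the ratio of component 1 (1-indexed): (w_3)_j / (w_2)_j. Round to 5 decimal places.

λ ≈ 8.32692

w1 = Jv₀ = (7·0 + (-3)·1 + 7·0; (-2)·0 + 1·1 + (-4)·0; 4·0 + (-4)·1 + (-4)·0) = (-3, 1, -4)
w2 = Jw1 = (7·(-3) + (-3)·1 + 7·(-4); (-2)·(-3) + 1·1 + (-4)·(-4); 4·(-3) + (-4)·1 + (-4)·(-4)) = (-52, 23, 0)
w3 = Jw2 = (-433, 127, -300)
Ratio at component: -433 / -52 = 8.32692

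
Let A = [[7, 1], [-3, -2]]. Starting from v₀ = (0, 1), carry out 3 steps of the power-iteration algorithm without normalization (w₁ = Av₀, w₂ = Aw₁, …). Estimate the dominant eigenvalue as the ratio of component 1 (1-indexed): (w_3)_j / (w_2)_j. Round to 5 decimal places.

w1 = Av₀ = (7·0 + 1·1; (-3)·0 + (-2)·1) = (1, -2)
w2 = Aw1 = (7·1 + 1·(-2); (-3)·1 + (-2)·(-2)) = (5, 1)
w3 = Aw2 = (36, -17)
Ratio at component: 36 / 5 = 7.20000

7.20000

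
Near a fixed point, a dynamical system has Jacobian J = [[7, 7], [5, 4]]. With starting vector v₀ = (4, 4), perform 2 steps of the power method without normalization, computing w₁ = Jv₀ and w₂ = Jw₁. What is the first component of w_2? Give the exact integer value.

644

w1 = Jv₀ = (56, 36)
w2 = Jw1 = (644, 424)
The requested component of w2 is 644.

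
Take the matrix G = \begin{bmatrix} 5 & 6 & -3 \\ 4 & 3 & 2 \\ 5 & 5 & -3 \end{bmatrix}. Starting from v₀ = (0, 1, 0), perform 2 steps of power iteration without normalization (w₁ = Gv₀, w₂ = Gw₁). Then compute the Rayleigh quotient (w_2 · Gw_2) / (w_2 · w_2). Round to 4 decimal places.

8.7264

w1 = Gv₀ = (6, 3, 5)
w2 = Gw1 = (33, 43, 30)
Gw2 = (333, 321, 290)
w2·Gw2 = 33·333 + 43·321 + 30·290 = 33492; w2·w2 = 33·33 + 43·43 + 30·30 = 3838
λ ≈ 33492/3838 = 8.7264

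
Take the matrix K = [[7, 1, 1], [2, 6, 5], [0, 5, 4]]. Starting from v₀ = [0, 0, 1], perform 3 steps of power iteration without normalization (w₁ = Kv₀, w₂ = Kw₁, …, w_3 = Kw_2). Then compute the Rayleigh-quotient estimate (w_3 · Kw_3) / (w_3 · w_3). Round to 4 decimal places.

w1 = Kv₀ = (7·0 + 1·0 + 1·1; 2·0 + 6·0 + 5·1; 0·0 + 5·0 + 4·1) = (1, 5, 4)
w2 = Kw1 = (7·1 + 1·5 + 1·4; 2·1 + 6·5 + 5·4; 0·1 + 5·5 + 4·4) = (16, 52, 41)
w3 = Kw2 = (205, 549, 424)
Kw3 = (2408, 5824, 4441)
w3·Kw3 = 205·2408 + 549·5824 + 424·4441 = 5574000; w3·w3 = 205·205 + 549·549 + 424·424 = 523202
λ ≈ 5574000/523202 = 10.6536

λ ≈ 10.6536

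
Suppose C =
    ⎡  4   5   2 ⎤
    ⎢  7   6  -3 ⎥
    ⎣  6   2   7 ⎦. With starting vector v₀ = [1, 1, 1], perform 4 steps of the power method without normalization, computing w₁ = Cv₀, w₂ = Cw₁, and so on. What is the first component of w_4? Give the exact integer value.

w1 = Cv₀ = (11, 10, 15)
w2 = Cw1 = (124, 92, 191)
w3 = Cw2 = (1338, 847, 2265)
w4 = Cw3 = (14117, 7653, 25577)
The requested component of w4 is 14117.

14117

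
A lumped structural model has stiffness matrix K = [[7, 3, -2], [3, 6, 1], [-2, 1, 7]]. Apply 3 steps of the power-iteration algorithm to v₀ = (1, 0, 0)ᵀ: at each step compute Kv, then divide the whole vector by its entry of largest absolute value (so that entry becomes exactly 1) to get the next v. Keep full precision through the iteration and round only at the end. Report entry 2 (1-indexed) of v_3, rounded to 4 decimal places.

0.6437

Kv0 = (7.00000, 3.00000, -2.00000); divide by 7.00000 → v1 = (1.00000, 0.42857, -0.28571)
Kv1 = (8.85714, 5.28571, -3.57143); divide by 8.85714 → v2 = (1.00000, 0.59677, -0.40323)
Kv2 = (9.59677, 6.17742, -4.22581); divide by 9.59677 → v3 = (1.00000, 0.64370, -0.44034)
Requested entry of v3: 383/595 = 0.6437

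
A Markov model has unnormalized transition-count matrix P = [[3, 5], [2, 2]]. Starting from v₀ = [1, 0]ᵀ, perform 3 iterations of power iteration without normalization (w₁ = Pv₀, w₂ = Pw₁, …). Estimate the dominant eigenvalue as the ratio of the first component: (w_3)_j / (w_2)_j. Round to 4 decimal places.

w1 = Pv₀ = (3, 2)
w2 = Pw1 = (19, 10)
w3 = Pw2 = (107, 58)
Ratio at component: 107 / 19 = 5.6316

5.6316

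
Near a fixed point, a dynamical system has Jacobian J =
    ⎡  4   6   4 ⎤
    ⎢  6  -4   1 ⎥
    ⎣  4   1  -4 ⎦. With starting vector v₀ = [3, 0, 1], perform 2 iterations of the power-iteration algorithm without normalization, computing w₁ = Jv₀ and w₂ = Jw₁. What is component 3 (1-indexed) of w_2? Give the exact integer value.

w1 = Jv₀ = (4·3 + 6·0 + 4·1; 6·3 + (-4)·0 + 1·1; 4·3 + 1·0 + (-4)·1) = (16, 19, 8)
w2 = Jw1 = (4·16 + 6·19 + 4·8; 6·16 + (-4)·19 + 1·8; 4·16 + 1·19 + (-4)·8) = (210, 28, 51)
The requested component of w2 is 51.

51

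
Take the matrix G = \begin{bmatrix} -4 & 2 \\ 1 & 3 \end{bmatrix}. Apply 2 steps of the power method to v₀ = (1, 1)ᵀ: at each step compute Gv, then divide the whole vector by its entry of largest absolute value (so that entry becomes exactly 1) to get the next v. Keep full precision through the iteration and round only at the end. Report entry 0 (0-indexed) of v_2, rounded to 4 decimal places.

1.0000

Gv0 = (-2.00000, 4.00000); divide by 4.00000 → v1 = (-0.50000, 1.00000)
Gv1 = (4.00000, 2.50000); divide by 4.00000 → v2 = (1.00000, 0.62500)
Requested entry of v2: 16/16 = 1.0000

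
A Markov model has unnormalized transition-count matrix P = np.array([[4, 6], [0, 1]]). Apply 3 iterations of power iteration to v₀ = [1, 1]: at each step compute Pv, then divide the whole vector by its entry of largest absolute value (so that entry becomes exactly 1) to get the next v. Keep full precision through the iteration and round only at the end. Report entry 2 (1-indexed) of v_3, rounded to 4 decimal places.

0.0053

Pv0 = (10.00000, 1.00000); divide by 10.00000 → v1 = (1.00000, 0.10000)
Pv1 = (4.60000, 0.10000); divide by 4.60000 → v2 = (1.00000, 0.02174)
Pv2 = (4.13043, 0.02174); divide by 4.13043 → v3 = (1.00000, 0.00526)
Requested entry of v3: 1/190 = 0.0053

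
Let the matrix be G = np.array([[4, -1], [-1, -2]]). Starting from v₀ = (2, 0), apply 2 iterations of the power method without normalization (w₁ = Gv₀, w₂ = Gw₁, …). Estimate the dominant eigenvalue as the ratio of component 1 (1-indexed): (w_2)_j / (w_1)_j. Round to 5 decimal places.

w1 = Gv₀ = (4·2 + (-1)·0; (-1)·2 + (-2)·0) = (8, -2)
w2 = Gw1 = (4·8 + (-1)·(-2); (-1)·8 + (-2)·(-2)) = (34, -4)
Ratio at component: 34 / 8 = 4.25000

4.25000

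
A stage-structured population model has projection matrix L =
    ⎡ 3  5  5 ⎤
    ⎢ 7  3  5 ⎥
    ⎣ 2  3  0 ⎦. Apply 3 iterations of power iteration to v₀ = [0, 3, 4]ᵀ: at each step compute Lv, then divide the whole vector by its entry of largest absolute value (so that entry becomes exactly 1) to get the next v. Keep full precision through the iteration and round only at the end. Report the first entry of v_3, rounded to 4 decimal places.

Lv0 = (35.00000, 29.00000, 9.00000); divide by 35.00000 → v1 = (1.00000, 0.82857, 0.25714)
Lv1 = (8.42857, 10.77143, 4.48571); divide by 10.77143 → v2 = (0.78249, 1.00000, 0.41645)
Lv2 = (9.42971, 10.55968, 4.56499); divide by 10.55968 → v3 = (0.89299, 1.00000, 0.43230)
Requested entry of v3: 3555/3981 = 0.8930

0.8930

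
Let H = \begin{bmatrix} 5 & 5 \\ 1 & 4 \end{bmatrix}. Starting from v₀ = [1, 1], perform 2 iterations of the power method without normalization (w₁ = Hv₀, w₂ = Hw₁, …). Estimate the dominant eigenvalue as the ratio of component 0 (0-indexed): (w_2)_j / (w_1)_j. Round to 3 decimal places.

7.500

w1 = Hv₀ = (10, 5)
w2 = Hw1 = (75, 30)
Ratio at component: 75 / 10 = 7.500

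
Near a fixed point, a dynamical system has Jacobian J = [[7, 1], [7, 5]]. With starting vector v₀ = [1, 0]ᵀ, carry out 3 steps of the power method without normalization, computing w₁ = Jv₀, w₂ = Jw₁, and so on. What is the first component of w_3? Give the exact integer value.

w1 = Jv₀ = (7·1 + 1·0; 7·1 + 5·0) = (7, 7)
w2 = Jw1 = (7·7 + 1·7; 7·7 + 5·7) = (56, 84)
w3 = Jw2 = (476, 812)
The requested component of w3 is 476.

476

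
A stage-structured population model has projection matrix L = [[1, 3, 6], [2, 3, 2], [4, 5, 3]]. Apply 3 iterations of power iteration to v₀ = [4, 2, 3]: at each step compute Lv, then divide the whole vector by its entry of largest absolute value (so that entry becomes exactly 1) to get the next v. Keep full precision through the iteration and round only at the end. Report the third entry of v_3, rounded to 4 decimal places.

1.0000

Lv0 = (28.00000, 20.00000, 35.00000); divide by 35.00000 → v1 = (0.80000, 0.57143, 1.00000)
Lv1 = (8.51429, 5.31429, 9.05714); divide by 9.05714 → v2 = (0.94006, 0.58675, 1.00000)
Lv2 = (8.70032, 5.64038, 9.69401); divide by 9.69401 → v3 = (0.89749, 0.58184, 1.00000)
Requested entry of v3: 3073/3073 = 1.0000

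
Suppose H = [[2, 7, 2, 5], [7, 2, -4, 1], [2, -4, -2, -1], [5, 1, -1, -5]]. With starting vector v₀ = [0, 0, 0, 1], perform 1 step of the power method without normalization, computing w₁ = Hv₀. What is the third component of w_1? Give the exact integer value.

w1 = Hv₀ = (5, 1, -1, -5)
The requested component of w1 is -1.

-1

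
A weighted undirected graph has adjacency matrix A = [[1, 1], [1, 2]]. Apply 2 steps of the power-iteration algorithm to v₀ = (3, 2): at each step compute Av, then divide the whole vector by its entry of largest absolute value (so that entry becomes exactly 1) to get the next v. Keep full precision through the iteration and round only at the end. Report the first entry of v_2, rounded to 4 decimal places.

0.6316

Av0 = (5.00000, 7.00000); divide by 7.00000 → v1 = (0.71429, 1.00000)
Av1 = (1.71429, 2.71429); divide by 2.71429 → v2 = (0.63158, 1.00000)
Requested entry of v2: 12/19 = 0.6316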